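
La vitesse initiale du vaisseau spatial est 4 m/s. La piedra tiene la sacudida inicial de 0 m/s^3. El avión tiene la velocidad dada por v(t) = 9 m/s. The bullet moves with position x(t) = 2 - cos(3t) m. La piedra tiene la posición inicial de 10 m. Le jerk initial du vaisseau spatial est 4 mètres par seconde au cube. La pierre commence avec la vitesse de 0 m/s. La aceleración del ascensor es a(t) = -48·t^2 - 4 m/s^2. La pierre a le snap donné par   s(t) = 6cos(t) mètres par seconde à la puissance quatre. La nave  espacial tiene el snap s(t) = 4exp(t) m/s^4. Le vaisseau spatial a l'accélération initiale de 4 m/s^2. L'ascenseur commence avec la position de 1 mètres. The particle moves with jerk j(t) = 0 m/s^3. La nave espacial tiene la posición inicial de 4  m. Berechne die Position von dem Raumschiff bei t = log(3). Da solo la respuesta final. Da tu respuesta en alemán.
x(log(3)) = 12.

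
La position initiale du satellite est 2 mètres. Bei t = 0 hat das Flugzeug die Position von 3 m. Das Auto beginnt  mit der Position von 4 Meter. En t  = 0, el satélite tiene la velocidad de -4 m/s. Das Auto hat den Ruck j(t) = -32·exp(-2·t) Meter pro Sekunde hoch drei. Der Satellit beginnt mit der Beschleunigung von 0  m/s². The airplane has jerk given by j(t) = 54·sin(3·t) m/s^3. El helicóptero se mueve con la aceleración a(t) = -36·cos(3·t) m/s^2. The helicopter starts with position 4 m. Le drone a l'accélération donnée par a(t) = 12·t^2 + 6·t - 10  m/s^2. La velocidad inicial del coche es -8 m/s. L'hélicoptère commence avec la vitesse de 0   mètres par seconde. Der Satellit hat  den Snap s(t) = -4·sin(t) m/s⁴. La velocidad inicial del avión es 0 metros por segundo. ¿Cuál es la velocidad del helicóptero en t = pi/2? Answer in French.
Nous devons trouver l'intégrale de notre équation de l'accélération a(t) = -36·cos(3·t) 1 fois. En intégrant l'accélération et en utilisant la condition initiale v(0) = 0, nous obtenons v(t) = -12·sin(3·t). En utilisant v(t) = -12·sin(3·t) et en substituant t = pi/2, nous trouvons v = 12.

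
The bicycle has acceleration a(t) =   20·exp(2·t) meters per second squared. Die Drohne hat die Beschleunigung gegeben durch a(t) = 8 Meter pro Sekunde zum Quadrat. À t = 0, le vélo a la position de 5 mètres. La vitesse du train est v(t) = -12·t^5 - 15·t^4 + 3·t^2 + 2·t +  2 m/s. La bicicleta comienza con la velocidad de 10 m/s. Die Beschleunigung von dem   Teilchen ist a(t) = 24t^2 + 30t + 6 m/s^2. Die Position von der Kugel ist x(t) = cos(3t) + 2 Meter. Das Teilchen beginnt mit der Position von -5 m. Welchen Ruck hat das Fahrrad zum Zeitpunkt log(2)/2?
Wir müssen unsere Gleichung für die Beschleunigung a(t) = 20·exp(2·t) 1-mal ableiten. Durch Ableiten von der Beschleunigung erhalten wir den Ruck: j(t) = 40·exp(2·t). Aus der Gleichung für den Ruck j(t) = 40·exp(2·t), setzen wir t = log(2)/2 ein und erhalten j = 80.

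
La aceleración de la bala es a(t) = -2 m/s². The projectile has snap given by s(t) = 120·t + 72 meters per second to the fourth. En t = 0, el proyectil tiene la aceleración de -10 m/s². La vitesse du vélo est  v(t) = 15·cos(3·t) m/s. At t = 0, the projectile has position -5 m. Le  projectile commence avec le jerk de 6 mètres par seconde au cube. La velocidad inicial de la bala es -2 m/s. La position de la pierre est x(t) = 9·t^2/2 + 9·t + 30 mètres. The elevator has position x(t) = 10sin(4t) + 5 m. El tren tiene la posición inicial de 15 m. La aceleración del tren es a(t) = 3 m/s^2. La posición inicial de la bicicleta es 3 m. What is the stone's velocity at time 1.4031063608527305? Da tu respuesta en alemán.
Ausgehend von der Position x(t) = 9·t^2/2 + 9·t + 30, nehmen wir 1 Ableitung. Die Ableitung von der Position ergibt die Geschwindigkeit: v(t) = 9·t + 9. Mit v(t) = 9·t + 9 und Einsetzen von t = 1.4031063608527305, finden wir v = 21.6279572476746.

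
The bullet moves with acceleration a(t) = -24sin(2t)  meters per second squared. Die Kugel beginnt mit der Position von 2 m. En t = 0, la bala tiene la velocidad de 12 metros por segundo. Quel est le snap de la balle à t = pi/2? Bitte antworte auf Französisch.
Nous devons dériver notre équation de l'accélération a(t) = -24·sin(2·t) 2 fois. La dérivée de l'accélération donne le jerk: j(t) = -48·cos(2·t). La dérivée du jerk donne le snap: s(t) = 96·sin(2·t). Nous avons le snap s(t) = 96·sin(2·t). En substituant t = pi/2: s(pi/2) = 0.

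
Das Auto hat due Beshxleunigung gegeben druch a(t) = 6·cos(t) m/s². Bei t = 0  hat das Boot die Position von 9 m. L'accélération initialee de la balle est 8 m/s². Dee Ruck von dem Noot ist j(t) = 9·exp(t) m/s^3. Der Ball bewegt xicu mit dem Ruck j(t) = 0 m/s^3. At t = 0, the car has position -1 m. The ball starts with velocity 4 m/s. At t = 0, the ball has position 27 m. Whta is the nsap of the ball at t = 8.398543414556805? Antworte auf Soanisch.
Para resolver esto, necesitamos tomar 1 derivada de nuestra ecuación de la sacudida j(t) = 0. Derivando la sacudida, obtenemos el snap: s(t) = 0. Tenemos el snap s(t) = 0. Sustituyendo t = 8.398543414556805: s(8.398543414556805) = 0.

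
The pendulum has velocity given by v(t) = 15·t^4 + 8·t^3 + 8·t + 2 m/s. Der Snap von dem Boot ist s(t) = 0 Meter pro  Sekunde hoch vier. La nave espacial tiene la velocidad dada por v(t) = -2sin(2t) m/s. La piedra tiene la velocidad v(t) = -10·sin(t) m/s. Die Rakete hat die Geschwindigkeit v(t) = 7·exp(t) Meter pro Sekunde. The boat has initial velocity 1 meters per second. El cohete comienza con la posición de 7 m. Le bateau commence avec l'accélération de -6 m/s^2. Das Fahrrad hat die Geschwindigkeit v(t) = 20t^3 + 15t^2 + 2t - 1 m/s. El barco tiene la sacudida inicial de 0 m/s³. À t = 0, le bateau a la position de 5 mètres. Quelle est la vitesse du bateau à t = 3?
Pour résoudre ceci, nous devons prendre 3 intégrales de notre équation du snap s(t) = 0. La primitive du snap est le jerk. En utilisant j(0) = 0, nous obtenons j(t) = 0. La primitive du jerk est l'accélération. En utilisant a(0) = -6, nous obtenons a(t) = -6. L'intégrale de l'accélération est la vitesse. En utilisant v(0) = 1, nous obtenons v(t) = 1 - 6·t. Nous avons la vitesse v(t) = 1 - 6·t. En substituant t = 3: v(3) = -17.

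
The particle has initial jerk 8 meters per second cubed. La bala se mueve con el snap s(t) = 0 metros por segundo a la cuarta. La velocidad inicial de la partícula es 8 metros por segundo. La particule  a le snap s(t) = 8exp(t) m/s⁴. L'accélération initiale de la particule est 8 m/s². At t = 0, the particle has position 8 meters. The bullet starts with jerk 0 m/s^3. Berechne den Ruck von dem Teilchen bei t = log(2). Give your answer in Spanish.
Necesitamos integrar nuestra ecuación del snap s(t) = 8·exp(t) 1 vez. La antiderivada del snap es la sacudida. Usando j(0) = 8, obtenemos j(t) = 8·exp(t). Tenemos la sacudida j(t) = 8·exp(t). Sustituyendo t = log(2): j(log(2)) = 16.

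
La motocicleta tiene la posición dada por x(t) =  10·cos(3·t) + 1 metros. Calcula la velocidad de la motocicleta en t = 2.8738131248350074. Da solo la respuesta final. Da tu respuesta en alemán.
Die Geschwindigkeit bei t = 2.8738131248350074 ist v = -21.5903431245022.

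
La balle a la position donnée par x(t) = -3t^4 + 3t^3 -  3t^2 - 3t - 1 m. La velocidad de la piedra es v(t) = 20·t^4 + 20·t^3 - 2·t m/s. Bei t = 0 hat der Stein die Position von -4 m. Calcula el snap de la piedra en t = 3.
Debemos derivar nuestra ecuación de la velocidad v(t) = 20·t^4 + 20·t^3 - 2·t 3 veces. La derivada de la velocidad da la aceleración: a(t) = 80·t^3 + 60·t^2 - 2. Derivando la aceleración, obtenemos la sacudida: j(t) = 240·t^2 + 120·t. La derivada de la sacudida da el snap: s(t) = 480·t + 120. De la ecuación del snap s(t) = 480·t + 120, sustituimos t = 3 para obtener s = 1560.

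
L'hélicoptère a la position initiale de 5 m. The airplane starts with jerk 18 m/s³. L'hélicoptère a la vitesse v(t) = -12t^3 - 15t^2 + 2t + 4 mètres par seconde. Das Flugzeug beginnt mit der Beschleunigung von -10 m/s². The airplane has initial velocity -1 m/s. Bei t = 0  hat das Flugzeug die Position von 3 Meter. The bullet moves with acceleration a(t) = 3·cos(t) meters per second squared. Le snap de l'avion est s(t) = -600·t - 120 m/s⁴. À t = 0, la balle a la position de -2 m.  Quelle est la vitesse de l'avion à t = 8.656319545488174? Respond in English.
To find the answer, we compute 3 antiderivatives of s(t) = -600·t - 120. Finding the antiderivative of s(t) and using j(0) = 18: j(t) = -300·t^2 - 120·t + 18. The antiderivative of jerk is acceleration. Using a(0) = -10, we get a(t) = -100·t^3 - 60·t^2 + 18·t - 10. Integrating acceleration and using the initial condition v(0) = -1, we get v(t) = -25·t^4 - 20·t^3 + 9·t^2 - 10·t - 1. We have velocity v(t) = -25·t^4 - 20·t^3 + 9·t^2 - 10·t - 1. Substituting t = 8.656319545488174: v(8.656319545488174) = -152755.481591488.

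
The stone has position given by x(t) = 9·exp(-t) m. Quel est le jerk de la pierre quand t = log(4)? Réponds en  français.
Pour résoudre ceci, nous devons prendre 3 dérivées de notre équation de la position x(t) = 9·exp(-t). En dérivant la position, nous obtenons la vitesse: v(t) = -9·exp(-t). En prenant d/dt de v(t), nous trouvons a(t) = 9·exp(-t). En prenant d/dt de a(t), nous trouvons j(t) = -9·exp(-t). Nous avons le jerk j(t) = -9·exp(-t). En substituant t = log(4): j(log(4)) = -9/4.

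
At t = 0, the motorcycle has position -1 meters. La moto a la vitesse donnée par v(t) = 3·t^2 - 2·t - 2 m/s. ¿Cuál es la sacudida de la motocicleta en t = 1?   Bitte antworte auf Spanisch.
Para resolver esto, necesitamos tomar 2 derivadas de nuestra ecuación de la velocidad v(t) = 3·t^2 - 2·t - 2. Derivando la velocidad, obtenemos la aceleración: a(t) = 6·t - 2. Derivando la aceleración, obtenemos la sacudida: j(t) = 6. Tenemos la sacudida j(t) = 6. Sustituyendo t = 1: j(1) = 6.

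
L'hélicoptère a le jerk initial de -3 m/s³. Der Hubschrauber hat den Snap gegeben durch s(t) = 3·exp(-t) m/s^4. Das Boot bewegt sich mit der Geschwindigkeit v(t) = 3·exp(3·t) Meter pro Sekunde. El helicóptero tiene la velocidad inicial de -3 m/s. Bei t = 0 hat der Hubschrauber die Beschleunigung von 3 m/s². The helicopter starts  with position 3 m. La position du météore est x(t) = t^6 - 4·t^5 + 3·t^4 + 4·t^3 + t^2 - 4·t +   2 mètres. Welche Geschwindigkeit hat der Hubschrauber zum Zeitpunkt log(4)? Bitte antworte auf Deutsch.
Um dies zu lösen, müssen wir 3 Integrale unserer Gleichung für den Snap s(t) = 3·exp(-t) finden. Durch Integration von dem Snap und Verwendung der Anfangsbedingung j(0) = -3, erhalten wir j(t) = -3·exp(-t). Durch Integration von dem Ruck und Verwendung der Anfangsbedingung a(0) = 3, erhalten wir a(t) = 3·exp(-t). Das Integral von der Beschleunigung ist die Geschwindigkeit. Mit v(0) = -3 erhalten wir v(t) = -3·exp(-t). Mit v(t) = -3·exp(-t) und Einsetzen von t = log(4), finden wir v = -3/4.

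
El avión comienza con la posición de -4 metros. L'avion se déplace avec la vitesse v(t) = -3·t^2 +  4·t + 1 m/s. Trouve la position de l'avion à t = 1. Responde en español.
Para resolver esto, necesitamos tomar 1 integral de nuestra ecuación de la velocidad v(t) = -3·t^2 + 4·t + 1. La integral de la velocidad, con x(0) = -4, da la posición: x(t) = -t^3 + 2·t^2 + t - 4. De la ecuación de la posición x(t) = -t^3 + 2·t^2 + t - 4, sustituimos t = 1 para obtener x = -2.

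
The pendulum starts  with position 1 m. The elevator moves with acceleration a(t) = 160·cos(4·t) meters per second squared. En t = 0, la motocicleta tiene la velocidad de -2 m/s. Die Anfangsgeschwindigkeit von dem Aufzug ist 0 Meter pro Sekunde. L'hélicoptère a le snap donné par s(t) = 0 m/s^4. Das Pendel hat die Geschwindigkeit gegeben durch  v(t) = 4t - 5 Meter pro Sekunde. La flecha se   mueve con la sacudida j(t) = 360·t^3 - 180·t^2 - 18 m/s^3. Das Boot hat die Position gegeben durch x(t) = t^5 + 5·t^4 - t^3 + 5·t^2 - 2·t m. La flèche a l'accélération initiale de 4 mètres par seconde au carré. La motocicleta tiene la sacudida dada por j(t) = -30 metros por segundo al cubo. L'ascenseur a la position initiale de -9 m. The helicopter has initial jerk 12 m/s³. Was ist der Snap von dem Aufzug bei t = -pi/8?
Um dies zu lösen, müssen wir 2 Ableitungen unserer Gleichung für die Beschleunigung a(t) = 160·cos(4·t) nehmen. Durch Ableiten von der Beschleunigung erhalten wir den Ruck: j(t) = -640·sin(4·t). Die Ableitung von dem Ruck ergibt den Snap: s(t) = -2560·cos(4·t). Mit s(t) = -2560·cos(4·t) und Einsetzen von t = -pi/8, finden wir s = 0.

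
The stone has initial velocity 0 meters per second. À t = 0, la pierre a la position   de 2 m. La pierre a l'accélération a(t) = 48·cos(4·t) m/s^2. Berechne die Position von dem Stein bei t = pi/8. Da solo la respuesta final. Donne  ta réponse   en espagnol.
x(pi/8) = 5.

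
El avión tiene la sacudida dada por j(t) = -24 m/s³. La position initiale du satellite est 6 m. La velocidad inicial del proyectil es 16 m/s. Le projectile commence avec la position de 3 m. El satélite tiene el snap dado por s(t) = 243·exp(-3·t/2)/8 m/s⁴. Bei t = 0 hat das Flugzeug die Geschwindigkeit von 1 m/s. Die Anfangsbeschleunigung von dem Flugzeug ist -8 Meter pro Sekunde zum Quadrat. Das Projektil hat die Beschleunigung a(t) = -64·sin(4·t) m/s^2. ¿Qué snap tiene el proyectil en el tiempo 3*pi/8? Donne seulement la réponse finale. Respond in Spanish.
El snap en t = 3*pi/8 es s = -1024.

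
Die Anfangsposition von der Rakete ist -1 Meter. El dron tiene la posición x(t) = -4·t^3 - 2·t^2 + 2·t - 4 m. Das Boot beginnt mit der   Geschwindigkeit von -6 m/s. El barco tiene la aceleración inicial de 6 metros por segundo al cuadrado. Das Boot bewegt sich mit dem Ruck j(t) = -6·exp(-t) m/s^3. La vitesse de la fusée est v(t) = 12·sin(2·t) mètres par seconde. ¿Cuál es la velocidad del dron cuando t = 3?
Partiendo de la posición x(t) = -4·t^3 - 2·t^2 + 2·t - 4, tomamos 1 derivada. La derivada de la posición da la velocidad: v(t) = -12·t^2 - 4·t + 2. De la ecuación de la velocidad v(t) = -12·t^2 - 4·t + 2, sustituimos t = 3 para obtener v = -118.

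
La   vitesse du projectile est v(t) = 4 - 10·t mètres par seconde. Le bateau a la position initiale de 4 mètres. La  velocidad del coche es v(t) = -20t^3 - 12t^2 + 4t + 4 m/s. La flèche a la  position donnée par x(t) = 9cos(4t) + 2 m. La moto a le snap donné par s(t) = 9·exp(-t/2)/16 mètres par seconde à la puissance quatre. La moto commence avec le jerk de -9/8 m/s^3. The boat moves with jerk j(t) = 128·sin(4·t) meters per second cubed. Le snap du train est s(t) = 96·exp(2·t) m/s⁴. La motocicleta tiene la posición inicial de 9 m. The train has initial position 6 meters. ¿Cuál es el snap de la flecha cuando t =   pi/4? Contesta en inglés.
We must differentiate our position equation x(t) = 9·cos(4·t) + 2 4 times. Differentiating position, we get velocity: v(t) = -36·sin(4·t). Differentiating velocity, we get acceleration: a(t) = -144·cos(4·t). The derivative of acceleration gives jerk: j(t) = 576·sin(4·t). The derivative of jerk gives snap: s(t) = 2304·cos(4·t). We have snap s(t) = 2304·cos(4·t). Substituting t = pi/4: s(pi/4) = -2304.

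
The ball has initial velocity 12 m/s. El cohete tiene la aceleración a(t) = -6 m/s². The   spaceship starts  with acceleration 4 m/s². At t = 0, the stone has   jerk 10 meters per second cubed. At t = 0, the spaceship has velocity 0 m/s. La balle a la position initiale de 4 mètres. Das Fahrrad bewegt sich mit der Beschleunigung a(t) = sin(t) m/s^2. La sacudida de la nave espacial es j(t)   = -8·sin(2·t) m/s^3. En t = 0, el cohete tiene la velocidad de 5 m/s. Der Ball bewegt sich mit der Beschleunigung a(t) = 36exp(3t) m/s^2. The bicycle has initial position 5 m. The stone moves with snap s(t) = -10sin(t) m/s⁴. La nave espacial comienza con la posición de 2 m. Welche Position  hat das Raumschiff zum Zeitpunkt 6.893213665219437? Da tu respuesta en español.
Para resolver esto, necesitamos tomar 3 integrales de nuestra ecuación de la sacudida j(t) = -8·sin(2·t). Tomando ∫j(t)dt y aplicando a(0) = 4, encontramos a(t) = 4·cos(2·t). La antiderivada de la aceleración, con v(0) = 0, da la velocidad: v(t) = 2·sin(2·t). La antiderivada de la velocidad es la posición. Usando x(0) = 2, obtenemos x(t) = 3 - cos(2·t). De la ecuación de la posición x(t) = 3 - cos(2·t), sustituimos t = 6.893213665219437 para obtener x = 2.65640751627057.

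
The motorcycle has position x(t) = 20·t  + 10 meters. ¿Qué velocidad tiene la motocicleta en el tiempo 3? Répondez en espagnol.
Para resolver esto, necesitamos tomar 1 derivada de nuestra ecuación de la posición x(t) = 20·t + 10. La derivada de la posición da la velocidad: v(t) = 20. Usando v(t) = 20 y sustituyendo t = 3, encontramos v = 20.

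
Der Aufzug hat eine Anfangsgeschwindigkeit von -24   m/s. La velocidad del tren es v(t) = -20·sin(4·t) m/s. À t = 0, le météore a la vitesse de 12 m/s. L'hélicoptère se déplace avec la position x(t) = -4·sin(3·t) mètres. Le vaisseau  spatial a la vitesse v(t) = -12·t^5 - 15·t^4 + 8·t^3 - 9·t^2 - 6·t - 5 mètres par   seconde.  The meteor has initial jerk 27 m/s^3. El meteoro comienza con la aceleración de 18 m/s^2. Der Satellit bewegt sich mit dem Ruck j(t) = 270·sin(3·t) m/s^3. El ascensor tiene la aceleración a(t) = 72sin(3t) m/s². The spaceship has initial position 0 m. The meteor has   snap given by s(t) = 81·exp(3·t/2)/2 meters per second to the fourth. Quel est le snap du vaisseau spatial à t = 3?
Nous devons dériver notre équation de la vitesse v(t) = -12·t^5 - 15·t^4 + 8·t^3 - 9·t^2 - 6·t - 5 3 fois. En prenant d/dt de v(t), nous trouvons a(t) = -60·t^4 - 60·t^3 + 24·t^2 - 18·t - 6. La dérivée de l'accélération donne le jerk: j(t) = -240·t^3 - 180·t^2 + 48·t - 18. En prenant d/dt de j(t), nous trouvons s(t) = -720·t^2 - 360·t + 48. En utilisant s(t) = -720·t^2 - 360·t + 48 et en substituant t = 3, nous trouvons s = -7512.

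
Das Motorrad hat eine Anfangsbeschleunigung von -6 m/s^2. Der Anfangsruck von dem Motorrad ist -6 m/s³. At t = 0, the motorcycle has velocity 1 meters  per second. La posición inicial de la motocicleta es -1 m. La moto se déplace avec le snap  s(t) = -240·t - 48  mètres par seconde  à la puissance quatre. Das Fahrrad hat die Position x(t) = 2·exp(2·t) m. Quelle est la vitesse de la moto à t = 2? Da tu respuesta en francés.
Nous devons trouver la primitive de notre équation du snap s(t) = -240·t - 48 3 fois. En prenant ∫s(t)dt et en appliquant j(0) = -6, nous trouvons j(t) = -120·t^2 - 48·t - 6. En intégrant le jerk et en utilisant la condition initiale a(0) = -6, nous obtenons a(t) = -40·t^3 - 24·t^2 - 6·t - 6. L'intégrale de l'accélération, avec v(0) = 1, donne la vitesse: v(t) = -10·t^4 - 8·t^3 - 3·t^2 - 6·t + 1. De l'équation de la vitesse v(t) = -10·t^4 - 8·t^3 - 3·t^2 - 6·t + 1, nous substituons t = 2 pour obtenir v = -247.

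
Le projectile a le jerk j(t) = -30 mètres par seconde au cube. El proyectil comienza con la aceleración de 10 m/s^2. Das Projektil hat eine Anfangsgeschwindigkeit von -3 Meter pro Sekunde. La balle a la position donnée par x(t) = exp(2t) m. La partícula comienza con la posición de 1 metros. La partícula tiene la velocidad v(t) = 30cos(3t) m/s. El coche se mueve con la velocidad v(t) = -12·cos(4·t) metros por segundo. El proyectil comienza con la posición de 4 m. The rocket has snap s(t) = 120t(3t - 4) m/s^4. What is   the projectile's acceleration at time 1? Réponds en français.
En partant du jerk j(t) = -30, nous prenons 1 primitive. En intégrant le jerk et en utilisant la condition initiale a(0) = 10, nous obtenons a(t) = 10 - 30·t. En utilisant a(t) = 10 - 30·t et en substituant t = 1, nous trouvons a = -20.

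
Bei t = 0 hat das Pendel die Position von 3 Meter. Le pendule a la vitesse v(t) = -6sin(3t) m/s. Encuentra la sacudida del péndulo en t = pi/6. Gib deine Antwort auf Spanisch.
Partiendo de la velocidad v(t) = -6·sin(3·t), tomamos 2 derivadas. Tomando d/dt de v(t), encontramos a(t) = -18·cos(3·t). La derivada de la aceleración da la sacudida: j(t) = 54·sin(3·t). De la ecuación de la sacudida j(t) = 54·sin(3·t), sustituimos t = pi/6 para obtener j = 54.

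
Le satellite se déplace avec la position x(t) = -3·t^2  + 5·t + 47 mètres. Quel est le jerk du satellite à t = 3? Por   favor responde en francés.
Nous devons dériver notre équation de la position x(t) = -3·t^2 + 5·t + 47 3 fois. En dérivant la position, nous obtenons la vitesse: v(t) = 5 - 6·t. La dérivée de la vitesse donne l'accélération: a(t) = -6. La dérivée de l'accélération donne le jerk: j(t) = 0. De l'équation du jerk j(t) = 0, nous substituons t = 3 pour obtenir j = 0.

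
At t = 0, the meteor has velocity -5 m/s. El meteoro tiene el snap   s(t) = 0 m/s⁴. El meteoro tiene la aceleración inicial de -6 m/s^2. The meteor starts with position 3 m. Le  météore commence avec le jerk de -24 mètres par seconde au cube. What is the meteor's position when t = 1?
To solve this, we need to take 4 antiderivatives of our snap equation s(t) = 0. The antiderivative of snap is jerk. Using j(0) = -24, we get j(t) = -24. The antiderivative of jerk is acceleration. Using a(0) = -6, we get a(t) = -24·t - 6. Finding the antiderivative of a(t) and using v(0) = -5: v(t) = -12·t^2 - 6·t - 5. Taking ∫v(t)dt and applying x(0) = 3, we find x(t) = -4·t^3 - 3·t^2 - 5·t + 3. Using x(t) = -4·t^3 - 3·t^2 - 5·t + 3 and substituting t = 1, we find x = -9.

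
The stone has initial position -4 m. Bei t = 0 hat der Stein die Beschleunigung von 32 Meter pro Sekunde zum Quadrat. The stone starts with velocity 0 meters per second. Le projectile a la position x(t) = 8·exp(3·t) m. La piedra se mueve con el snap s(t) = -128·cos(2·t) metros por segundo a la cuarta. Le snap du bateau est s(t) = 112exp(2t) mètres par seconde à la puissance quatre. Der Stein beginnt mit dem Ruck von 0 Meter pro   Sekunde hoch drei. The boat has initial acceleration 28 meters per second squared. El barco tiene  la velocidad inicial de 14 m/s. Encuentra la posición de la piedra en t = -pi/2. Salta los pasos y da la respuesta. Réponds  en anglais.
At t = -pi/2, x = 12.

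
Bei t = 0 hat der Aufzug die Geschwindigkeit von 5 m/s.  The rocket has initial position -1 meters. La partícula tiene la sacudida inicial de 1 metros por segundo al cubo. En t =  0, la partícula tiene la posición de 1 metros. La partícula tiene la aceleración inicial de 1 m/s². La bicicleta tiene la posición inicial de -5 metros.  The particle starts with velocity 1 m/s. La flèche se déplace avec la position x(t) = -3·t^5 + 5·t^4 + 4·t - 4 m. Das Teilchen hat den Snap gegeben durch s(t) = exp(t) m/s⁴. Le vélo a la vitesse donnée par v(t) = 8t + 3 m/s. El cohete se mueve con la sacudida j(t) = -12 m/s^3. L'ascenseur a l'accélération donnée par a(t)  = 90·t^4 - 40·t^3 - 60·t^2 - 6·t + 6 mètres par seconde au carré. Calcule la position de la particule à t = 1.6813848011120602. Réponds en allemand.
Ausgehend von dem Snap s(t) = exp(t), nehmen wir 4 Stammfunktionen. Das Integral von dem Snap, mit j(0) = 1, ergibt den Ruck: j(t) = exp(t). Das Integral von dem Ruck, mit a(0) = 1, ergibt die Beschleunigung: a(t) = exp(t). Das Integral von der Beschleunigung ist die Geschwindigkeit. Mit v(0) = 1 erhalten wir v(t) = exp(t). Die Stammfunktion von der Geschwindigkeit ist die Position. Mit x(0) = 1 erhalten wir x(t) = exp(t). Mit x(t) = exp(t) und Einsetzen von t = 1.6813848011120602, finden wir x = 5.37299134606713.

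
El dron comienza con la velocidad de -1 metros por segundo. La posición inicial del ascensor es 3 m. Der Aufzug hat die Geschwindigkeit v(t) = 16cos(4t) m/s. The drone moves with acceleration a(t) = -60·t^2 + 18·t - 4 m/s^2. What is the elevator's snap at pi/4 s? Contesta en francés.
Pour résoudre ceci, nous devons prendre 3 dérivées de notre équation de la vitesse v(t) = 16·cos(4·t). En prenant d/dt de v(t), nous trouvons a(t) = -64·sin(4·t). La dérivée de l'accélération donne le jerk: j(t) = -256·cos(4·t). La dérivée du jerk donne le snap: s(t) = 1024·sin(4·t). De l'équation du snap s(t) = 1024·sin(4·t), nous substituons t = pi/4 pour obtenir s = 0.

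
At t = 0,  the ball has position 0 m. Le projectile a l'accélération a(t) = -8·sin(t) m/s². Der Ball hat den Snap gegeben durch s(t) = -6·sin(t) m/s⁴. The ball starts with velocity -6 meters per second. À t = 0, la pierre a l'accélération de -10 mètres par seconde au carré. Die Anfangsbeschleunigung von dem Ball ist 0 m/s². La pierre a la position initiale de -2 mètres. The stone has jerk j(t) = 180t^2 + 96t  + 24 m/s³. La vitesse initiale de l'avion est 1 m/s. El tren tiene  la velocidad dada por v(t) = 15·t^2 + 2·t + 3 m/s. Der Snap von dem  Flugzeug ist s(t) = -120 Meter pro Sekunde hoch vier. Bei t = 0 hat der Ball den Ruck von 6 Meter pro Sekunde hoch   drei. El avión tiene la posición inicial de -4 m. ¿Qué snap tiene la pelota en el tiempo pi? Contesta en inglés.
From the given snap equation s(t) = -6·sin(t), we substitute t = pi to get s = 0.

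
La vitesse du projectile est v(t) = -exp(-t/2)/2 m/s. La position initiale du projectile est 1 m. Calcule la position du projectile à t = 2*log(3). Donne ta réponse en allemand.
Wir müssen das Integral unserer Gleichung für die Geschwindigkeit v(t) = -exp(-t/2)/2 1-mal finden. Die Stammfunktion von der Geschwindigkeit, mit x(0) = 1, ergibt die Position: x(t) = exp(-t/2). Mit x(t) = exp(-t/2) und Einsetzen von t = 2*log(3), finden wir x = 1/3.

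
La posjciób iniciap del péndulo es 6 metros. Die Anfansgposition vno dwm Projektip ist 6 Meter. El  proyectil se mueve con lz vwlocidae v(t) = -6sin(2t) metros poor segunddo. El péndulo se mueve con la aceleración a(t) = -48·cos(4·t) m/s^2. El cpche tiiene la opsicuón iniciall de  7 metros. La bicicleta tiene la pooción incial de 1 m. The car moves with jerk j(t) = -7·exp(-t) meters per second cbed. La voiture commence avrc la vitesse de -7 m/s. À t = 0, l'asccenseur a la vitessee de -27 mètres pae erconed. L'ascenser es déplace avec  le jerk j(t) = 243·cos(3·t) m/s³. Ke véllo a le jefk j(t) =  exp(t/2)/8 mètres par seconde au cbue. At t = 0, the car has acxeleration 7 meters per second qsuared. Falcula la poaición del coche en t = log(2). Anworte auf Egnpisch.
To find the answer, we compute 3 integrals of j(t) = -7·exp(-t). Finding the antiderivative of j(t) and using a(0) = 7: a(t) = 7·exp(-t). The antiderivative of acceleration, with v(0) = -7, gives velocity: v(t) = -7·exp(-t). Finding the integral of v(t) and using x(0) = 7: x(t) = 7·exp(-t). From the given position equation x(t) = 7·exp(-t), we substitute t = log(2) to get x = 7/2.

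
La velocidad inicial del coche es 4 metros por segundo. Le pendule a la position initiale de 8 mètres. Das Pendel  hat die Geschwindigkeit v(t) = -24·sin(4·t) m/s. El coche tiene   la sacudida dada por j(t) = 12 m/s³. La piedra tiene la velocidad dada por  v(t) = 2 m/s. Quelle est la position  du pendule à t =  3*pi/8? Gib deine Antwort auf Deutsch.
Ausgehend von der Geschwindigkeit v(t) = -24·sin(4·t), nehmen wir 1 Stammfunktion. Mit ∫v(t)dt und Anwendung von x(0) = 8, finden wir x(t) = 6·cos(4·t) + 2. Aus der Gleichung für die Position x(t) = 6·cos(4·t) + 2, setzen wir t = 3*pi/8 ein und erhalten x = 2.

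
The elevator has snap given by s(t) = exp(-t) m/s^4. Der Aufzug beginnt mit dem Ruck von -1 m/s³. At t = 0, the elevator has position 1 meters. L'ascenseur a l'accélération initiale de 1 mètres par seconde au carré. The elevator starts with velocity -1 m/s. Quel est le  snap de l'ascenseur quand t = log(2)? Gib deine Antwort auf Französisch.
En utilisant s(t) = exp(-t) et en substituant t = log(2), nous trouvons s = 1/2.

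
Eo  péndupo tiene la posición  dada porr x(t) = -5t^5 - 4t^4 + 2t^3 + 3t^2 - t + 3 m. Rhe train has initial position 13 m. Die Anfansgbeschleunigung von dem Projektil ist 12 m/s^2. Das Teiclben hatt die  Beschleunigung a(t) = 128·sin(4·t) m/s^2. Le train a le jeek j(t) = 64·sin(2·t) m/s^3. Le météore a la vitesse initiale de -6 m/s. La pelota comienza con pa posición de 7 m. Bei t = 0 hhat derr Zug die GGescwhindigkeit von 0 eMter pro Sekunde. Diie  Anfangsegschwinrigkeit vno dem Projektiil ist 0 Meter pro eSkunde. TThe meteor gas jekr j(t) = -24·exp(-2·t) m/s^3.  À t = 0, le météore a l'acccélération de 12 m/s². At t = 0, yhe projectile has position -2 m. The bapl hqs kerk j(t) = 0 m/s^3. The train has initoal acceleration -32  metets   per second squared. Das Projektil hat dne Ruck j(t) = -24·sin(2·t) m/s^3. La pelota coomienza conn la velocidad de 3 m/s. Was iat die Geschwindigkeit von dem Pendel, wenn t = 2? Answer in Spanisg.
Partiendo de la posición x(t) = -5·t^5 - 4·t^4 + 2·t^3 + 3·t^2 - t + 3, tomamos 1 derivada. Tomando d/dt de x(t), encontramos v(t) = -25·t^4 - 16·t^3 + 6·t^2 + 6·t - 1. Tenemos la velocidad v(t) = -25·t^4 - 16·t^3 + 6·t^2 + 6·t - 1. Sustituyendo t = 2: v(2) = -493.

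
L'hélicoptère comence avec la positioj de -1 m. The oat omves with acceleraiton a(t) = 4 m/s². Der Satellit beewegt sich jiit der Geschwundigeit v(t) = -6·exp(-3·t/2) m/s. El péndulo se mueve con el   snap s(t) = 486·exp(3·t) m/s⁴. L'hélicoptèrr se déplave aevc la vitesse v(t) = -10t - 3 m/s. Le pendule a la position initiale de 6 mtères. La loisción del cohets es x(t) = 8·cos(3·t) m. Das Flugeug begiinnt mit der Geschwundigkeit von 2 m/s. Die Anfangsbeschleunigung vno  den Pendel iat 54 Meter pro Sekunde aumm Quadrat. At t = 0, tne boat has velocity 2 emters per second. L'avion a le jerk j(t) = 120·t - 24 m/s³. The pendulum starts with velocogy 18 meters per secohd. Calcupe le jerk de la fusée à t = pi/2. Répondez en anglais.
Starting from position x(t) = 8·cos(3·t), we take 3 derivatives. Taking d/dt of x(t), we find v(t) = -24·sin(3·t). Taking d/dt of v(t), we find a(t) = -72·cos(3·t). Differentiating acceleration, we get jerk: j(t) = 216·sin(3·t). From the given jerk equation j(t) = 216·sin(3·t), we substitute t = pi/2 to get j = -216.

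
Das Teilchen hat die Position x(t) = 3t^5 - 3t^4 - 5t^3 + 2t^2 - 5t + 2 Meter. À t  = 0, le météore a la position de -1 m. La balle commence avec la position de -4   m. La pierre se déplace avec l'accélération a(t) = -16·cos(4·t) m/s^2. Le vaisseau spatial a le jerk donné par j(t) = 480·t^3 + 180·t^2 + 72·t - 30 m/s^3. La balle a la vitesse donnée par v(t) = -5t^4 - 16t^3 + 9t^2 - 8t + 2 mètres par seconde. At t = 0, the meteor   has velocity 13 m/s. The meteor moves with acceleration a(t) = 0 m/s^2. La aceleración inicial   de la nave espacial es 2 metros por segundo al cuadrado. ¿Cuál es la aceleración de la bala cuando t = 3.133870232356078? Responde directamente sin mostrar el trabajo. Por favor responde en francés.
La réponse est -1038.56891313463.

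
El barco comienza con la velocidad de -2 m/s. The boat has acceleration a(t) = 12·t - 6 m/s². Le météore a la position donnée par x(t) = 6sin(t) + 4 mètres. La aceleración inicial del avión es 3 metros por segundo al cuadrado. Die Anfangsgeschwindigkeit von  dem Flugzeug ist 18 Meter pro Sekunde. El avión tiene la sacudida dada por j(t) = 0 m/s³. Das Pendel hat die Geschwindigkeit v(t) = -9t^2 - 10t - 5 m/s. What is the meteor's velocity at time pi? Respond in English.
We must differentiate our position equation x(t) = 6·sin(t) + 4 1 time. Taking d/dt of x(t), we find v(t) = 6·cos(t). We have velocity v(t) = 6·cos(t). Substituting t = pi: v(pi) = -6.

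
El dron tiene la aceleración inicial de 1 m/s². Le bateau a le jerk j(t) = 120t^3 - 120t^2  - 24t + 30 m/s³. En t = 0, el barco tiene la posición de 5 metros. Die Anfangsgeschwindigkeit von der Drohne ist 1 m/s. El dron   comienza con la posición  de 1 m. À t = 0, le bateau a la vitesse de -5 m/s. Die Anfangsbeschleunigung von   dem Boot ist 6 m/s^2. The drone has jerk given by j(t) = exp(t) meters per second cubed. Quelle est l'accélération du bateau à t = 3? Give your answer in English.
We need to integrate our jerk equation j(t) = 120·t^3 - 120·t^2 - 24·t + 30 1 time. The integral of jerk is acceleration. Using a(0) = 6, we get a(t) = 30·t^4 - 40·t^3 - 12·t^2 + 30·t + 6. From the given acceleration equation a(t) = 30·t^4 - 40·t^3 - 12·t^2 + 30·t + 6, we substitute t = 3 to get a = 1338.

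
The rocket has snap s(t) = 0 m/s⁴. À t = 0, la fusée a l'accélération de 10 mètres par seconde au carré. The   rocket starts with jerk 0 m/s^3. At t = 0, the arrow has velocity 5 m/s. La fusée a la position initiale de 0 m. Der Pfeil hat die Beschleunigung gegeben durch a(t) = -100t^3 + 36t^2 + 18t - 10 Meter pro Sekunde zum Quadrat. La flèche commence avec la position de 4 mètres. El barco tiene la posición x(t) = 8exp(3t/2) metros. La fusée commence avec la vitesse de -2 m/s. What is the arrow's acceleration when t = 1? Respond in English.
We have acceleration a(t) = -100·t^3 + 36·t^2 + 18·t - 10. Substituting t = 1: a(1) = -56.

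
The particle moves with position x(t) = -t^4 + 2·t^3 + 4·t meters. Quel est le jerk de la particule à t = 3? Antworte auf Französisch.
Pour résoudre ceci, nous devons prendre 3 dérivées de notre équation de la position x(t) = -t^4 + 2·t^3 + 4·t. La dérivée de la position donne la vitesse: v(t) = -4·t^3 + 6·t^2 + 4. La dérivée de la vitesse donne l'accélération: a(t) = -12·t^2 + 12·t. En prenant d/dt de a(t), nous trouvons j(t) = 12 - 24·t. En utilisant j(t) = 12 - 24·t et en substituant t = 3, nous trouvons j = -60.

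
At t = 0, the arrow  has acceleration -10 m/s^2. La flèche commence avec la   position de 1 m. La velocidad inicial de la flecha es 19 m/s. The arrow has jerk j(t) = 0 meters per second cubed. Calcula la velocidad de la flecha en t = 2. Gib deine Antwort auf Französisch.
Nous devons trouver la primitive de notre équation du jerk j(t) = 0 2 fois. L'intégrale du jerk est l'accélération. En utilisant a(0) = -10, nous obtenons a(t) = -10. L'intégrale de l'accélération est la vitesse. En utilisant v(0) = 19, nous obtenons v(t) = 19 - 10·t. Nous avons la vitesse v(t) = 19 - 10·t. En substituant t = 2: v(2) = -1.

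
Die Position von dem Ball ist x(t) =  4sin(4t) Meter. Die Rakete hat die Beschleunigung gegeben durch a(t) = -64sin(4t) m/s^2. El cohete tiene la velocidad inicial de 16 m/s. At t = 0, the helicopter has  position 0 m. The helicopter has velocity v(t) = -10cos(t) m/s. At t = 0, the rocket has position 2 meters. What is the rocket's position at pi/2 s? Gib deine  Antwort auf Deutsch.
Um dies zu lösen, müssen wir 2 Stammfunktionen unserer Gleichung für die Beschleunigung a(t) = -64·sin(4·t) finden. Durch Integration von der Beschleunigung und Verwendung der Anfangsbedingung v(0) = 16, erhalten wir v(t) = 16·cos(4·t). Mit ∫v(t)dt und Anwendung von x(0) = 2, finden wir x(t) = 4·sin(4·t) + 2. Aus der Gleichung für die Position x(t) = 4·sin(4·t) + 2, setzen wir t = pi/2 ein und erhalten x = 2.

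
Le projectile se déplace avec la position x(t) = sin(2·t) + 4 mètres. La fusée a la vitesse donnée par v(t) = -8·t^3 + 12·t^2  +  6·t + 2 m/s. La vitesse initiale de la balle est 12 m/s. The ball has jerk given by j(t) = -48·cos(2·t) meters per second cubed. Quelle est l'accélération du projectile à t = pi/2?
Pour résoudre ceci, nous devons prendre 2 dérivées de notre équation de la position x(t) = sin(2·t) + 4. En dérivant la position, nous obtenons la vitesse: v(t) = 2·cos(2·t). La dérivée de la vitesse donne l'accélération: a(t) = -4·sin(2·t). De l'équation de l'accélération a(t) = -4·sin(2·t), nous substituons t = pi/2 pour obtenir a = 0.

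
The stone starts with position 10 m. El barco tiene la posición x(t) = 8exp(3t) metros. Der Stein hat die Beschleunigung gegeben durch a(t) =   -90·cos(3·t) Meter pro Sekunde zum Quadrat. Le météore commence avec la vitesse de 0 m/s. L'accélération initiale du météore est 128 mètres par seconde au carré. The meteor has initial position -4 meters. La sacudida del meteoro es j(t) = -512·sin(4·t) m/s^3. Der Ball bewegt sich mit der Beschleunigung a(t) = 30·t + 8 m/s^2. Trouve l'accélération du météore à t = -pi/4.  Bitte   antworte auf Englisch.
To find the answer, we compute 1 integral of j(t) = -512·sin(4·t). Finding the integral of j(t) and using a(0) = 128: a(t) = 128·cos(4·t). Using a(t) = 128·cos(4·t) and substituting t = -pi/4, we find a = -128.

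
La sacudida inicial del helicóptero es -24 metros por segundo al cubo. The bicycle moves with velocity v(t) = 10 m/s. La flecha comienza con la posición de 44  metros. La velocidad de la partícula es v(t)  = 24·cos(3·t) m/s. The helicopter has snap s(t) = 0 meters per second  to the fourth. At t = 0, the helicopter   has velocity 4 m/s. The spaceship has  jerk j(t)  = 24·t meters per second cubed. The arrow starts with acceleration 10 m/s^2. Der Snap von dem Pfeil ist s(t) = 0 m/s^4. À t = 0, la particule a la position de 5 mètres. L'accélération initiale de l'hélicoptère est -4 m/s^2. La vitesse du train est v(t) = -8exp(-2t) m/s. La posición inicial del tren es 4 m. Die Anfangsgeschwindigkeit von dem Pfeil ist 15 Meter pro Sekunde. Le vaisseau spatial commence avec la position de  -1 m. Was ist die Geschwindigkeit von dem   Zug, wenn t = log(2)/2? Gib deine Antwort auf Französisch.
En utilisant v(t) = -8·exp(-2·t) et en substituant t = log(2)/2, nous trouvons v = -4.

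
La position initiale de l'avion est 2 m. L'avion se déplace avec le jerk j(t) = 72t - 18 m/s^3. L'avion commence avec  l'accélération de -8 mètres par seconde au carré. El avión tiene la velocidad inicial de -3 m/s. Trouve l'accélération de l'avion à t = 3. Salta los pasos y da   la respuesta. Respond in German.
Die Beschleunigung bei t = 3 ist a = 262.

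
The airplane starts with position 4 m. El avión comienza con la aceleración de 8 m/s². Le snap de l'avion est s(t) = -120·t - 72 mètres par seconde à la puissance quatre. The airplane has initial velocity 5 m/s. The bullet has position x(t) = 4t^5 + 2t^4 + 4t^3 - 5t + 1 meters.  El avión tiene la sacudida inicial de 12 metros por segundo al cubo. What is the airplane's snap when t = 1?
From the given snap equation s(t) = -120·t - 72, we substitute t = 1 to get s = -192.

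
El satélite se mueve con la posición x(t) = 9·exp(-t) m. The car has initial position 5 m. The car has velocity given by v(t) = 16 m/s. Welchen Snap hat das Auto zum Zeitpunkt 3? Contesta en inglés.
To solve this, we need to take 3 derivatives of our velocity equation v(t) = 16. Differentiating velocity, we get acceleration: a(t) = 0. Differentiating acceleration, we get jerk: j(t) = 0. Differentiating jerk, we get snap: s(t) = 0. Using s(t) = 0 and substituting t = 3, we find s = 0.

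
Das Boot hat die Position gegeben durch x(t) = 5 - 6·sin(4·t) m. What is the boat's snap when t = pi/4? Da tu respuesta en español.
Para resolver esto, necesitamos tomar 4 derivadas de nuestra ecuación de la posición x(t) = 5 - 6·sin(4·t). Tomando d/dt de x(t), encontramos v(t) = -24·cos(4·t). Derivando la velocidad, obtenemos la aceleración: a(t) = 96·sin(4·t). La derivada de la aceleración da la sacudida: j(t) = 384·cos(4·t). La derivada de la sacudida da el snap: s(t) = -1536·sin(4·t). Tenemos el snap s(t) = -1536·sin(4·t). Sustituyendo t = pi/4: s(pi/4) = 0.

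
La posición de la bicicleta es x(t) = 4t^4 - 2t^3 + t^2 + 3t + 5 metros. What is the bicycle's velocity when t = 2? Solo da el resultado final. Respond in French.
À t = 2, v = 111.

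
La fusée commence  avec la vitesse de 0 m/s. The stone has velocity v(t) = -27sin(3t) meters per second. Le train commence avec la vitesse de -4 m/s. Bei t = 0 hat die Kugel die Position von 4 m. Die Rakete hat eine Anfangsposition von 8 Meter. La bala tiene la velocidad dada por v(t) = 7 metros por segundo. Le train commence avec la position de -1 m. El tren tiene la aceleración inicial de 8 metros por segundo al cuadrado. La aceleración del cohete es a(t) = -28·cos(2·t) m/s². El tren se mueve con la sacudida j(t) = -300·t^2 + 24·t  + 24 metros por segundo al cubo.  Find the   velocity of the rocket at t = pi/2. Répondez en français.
Nous devons trouver la primitive de notre équation de l'accélération a(t) = -28·cos(2·t) 1 fois. L'intégrale de l'accélération, avec v(0) = 0, donne la vitesse: v(t) = -14·sin(2·t). Nous avons la vitesse v(t) = -14·sin(2·t). En substituant t = pi/2: v(pi/2) = 0.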